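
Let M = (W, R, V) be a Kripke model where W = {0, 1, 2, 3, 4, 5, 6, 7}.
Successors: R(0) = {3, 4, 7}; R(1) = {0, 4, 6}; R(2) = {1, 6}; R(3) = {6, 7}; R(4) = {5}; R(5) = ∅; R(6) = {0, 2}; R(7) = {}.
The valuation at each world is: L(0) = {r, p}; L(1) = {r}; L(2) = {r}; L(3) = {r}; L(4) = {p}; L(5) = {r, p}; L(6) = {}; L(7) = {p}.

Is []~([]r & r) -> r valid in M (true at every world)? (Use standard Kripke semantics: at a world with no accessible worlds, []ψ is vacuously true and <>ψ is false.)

Let φ = []~([]r & r) -> r. Evaluate φ at each world:
  0 (successors {3, 4, 7}): φ is true.
  1 (successors {0, 4, 6}): φ is true.
  2 (successors {1, 6}): φ is true.
  3 (successors {6, 7}): φ is true.
  4 (successors {5}): φ is true.
  5 (successors ∅): φ is true.
  6 (successors {0, 2}): φ is false.
  7 (successors ∅): φ is false.
Detail at 6 (counterexample):
  At 6: []~([]r & r) is true, r is false, so []~([]r & r) -> r is false.
    At 6: []~([]r & r) requires ~([]r & r) at every successor {0, 2}.
      At 0: ~([]r & r) is true.
      At 2: ~([]r & r) is true.
    So []~([]r & r) is true at 6.

No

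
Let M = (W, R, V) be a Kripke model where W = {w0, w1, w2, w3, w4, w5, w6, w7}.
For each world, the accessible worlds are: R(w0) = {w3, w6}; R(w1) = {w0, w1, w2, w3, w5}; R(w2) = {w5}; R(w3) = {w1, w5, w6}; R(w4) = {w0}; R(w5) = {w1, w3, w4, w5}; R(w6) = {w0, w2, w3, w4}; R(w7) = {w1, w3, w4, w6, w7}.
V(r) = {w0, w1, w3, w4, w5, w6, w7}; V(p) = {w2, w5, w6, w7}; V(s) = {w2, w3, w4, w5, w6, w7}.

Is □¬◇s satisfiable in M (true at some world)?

No

Recall that □ψ holds at a world iff ψ holds at every accessible world, and ◇ψ holds iff ψ holds at some accessible world.
Let φ = □¬◇s. Evaluate φ at each world:
  w0 (successors {w3, w6}): φ is false.
  w1 (successors {w0, w1, w2, w3, w5}): φ is false.
  w2 (successors {w5}): φ is false.
  w3 (successors {w1, w5, w6}): φ is false.
  w4 (successors {w0}): φ is false.
  w5 (successors {w1, w3, w4, w5}): φ is false.
  w6 (successors {w0, w2, w3, w4}): φ is false.
  w7 (successors {w1, w3, w4, w6, w7}): φ is false.
For instance, at w7:
  At w7: □¬◇s requires ¬◇s at every successor {w1, w3, w4, w6, w7}.
    ¬◇s fails at w1, so □¬◇s is false at w7.
      At w1: ◇s is true, so ¬◇s is false.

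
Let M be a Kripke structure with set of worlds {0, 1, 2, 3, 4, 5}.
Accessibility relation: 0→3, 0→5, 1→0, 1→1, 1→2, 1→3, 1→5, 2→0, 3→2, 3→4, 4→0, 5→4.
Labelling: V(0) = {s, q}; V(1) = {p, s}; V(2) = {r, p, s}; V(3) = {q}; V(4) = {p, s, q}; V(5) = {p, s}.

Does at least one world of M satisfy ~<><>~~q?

No

Let φ = ~<><>~~q. Evaluate φ at each world:
  0 (successors {3, 5}): φ is false.
  1 (successors {0, 1, 2, 3, 5}): φ is false.
  2 (successors {0}): φ is false.
  3 (successors {2, 4}): φ is false.
  4 (successors {0}): φ is false.
  5 (successors {4}): φ is false.
For instance, at 3:
  At 3: <><>~~q is true, so ~<><>~~q is false.
    At 3: <><>~~q requires <>~~q at some successor in {2, 4}.
      <>~~q holds at 2, so <><>~~q is true at 3.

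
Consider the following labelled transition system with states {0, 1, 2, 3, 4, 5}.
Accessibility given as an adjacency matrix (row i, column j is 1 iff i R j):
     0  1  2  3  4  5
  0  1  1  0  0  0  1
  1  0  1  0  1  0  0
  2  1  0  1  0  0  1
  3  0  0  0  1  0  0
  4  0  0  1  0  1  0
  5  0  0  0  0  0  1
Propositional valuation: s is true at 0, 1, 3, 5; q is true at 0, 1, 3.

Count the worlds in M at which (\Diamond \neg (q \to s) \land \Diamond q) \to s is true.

6

Recall that \Diamond ψ holds at a world iff ψ holds at some accessible world.
Let φ = (\Diamond \neg (q \to s) \land \Diamond q) \to s. Evaluate φ at each world:
  0 (successors {0, 1, 5}): φ is true.
  1 (successors {1, 3}): φ is true.
  2 (successors {0, 2, 5}): φ is true.
  3 (successors {3}): φ is true.
  4 (successors {2, 4}): φ is true.
  5 (successors {5}): φ is true.
For instance, at 1:
  At 1: \Diamond \neg (q \to s) \land \Diamond q is false, s is true, so (\Diamond \neg (q \to s) \land \Diamond q) \to s is true.
    At 1: \Diamond \neg (q \to s) is false, \Diamond q is true, so \Diamond \neg (q \to s) \land \Diamond q is false.
      At 1: \Diamond \neg (q \to s) requires \neg (q \to s) at some successor in {1, 3}.
        At 1: \neg (q \to s) is false.
        At 3: \neg (q \to s) is false.
      So \Diamond \neg (q \to s) is false at 1.
      At 1: \Diamond q requires q at some successor in {1, 3}.
        q holds at 1, so \Diamond q is true at 1.
Satisfying worlds: {0, 1, 2, 3, 4, 5}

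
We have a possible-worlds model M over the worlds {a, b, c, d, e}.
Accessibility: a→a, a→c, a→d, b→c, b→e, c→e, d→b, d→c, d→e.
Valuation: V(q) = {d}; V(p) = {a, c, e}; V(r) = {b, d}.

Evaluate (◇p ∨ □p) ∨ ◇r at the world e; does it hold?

Yes

At e: ◇p ∨ □p is true, ◇r is false, so (◇p ∨ □p) ∨ ◇r is true.
  At e: ◇p is false, □p is true, so ◇p ∨ □p is true.
    At e: no accessible worlds, so ◇p is false.
    At e: no accessible worlds, so □p holds vacuously.
  At e: no accessible worlds, so ◇r is false.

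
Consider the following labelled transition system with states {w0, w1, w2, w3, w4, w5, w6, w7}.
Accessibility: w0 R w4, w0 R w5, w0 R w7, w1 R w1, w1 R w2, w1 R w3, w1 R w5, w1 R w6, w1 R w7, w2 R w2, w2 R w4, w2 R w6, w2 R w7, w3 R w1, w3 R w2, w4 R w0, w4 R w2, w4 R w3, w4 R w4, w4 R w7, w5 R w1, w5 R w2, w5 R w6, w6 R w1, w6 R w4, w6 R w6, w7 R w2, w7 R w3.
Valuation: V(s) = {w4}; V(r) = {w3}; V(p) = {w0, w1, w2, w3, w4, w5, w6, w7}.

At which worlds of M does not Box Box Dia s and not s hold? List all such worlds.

Recall that Box ψ holds at a world iff ψ holds at every accessible world, and Dia ψ holds iff ψ holds at some accessible world.
Let φ = not Box Box Dia s and not s. Evaluate φ at each world:
  w0 (successors {w4, w5, w7}): φ is true.
  w1 (successors {w1, w2, w3, w5, w6, w7}): φ is true.
  w2 (successors {w2, w4, w6, w7}): φ is true.
  w3 (successors {w1, w2}): φ is true.
  w4 (successors {w0, w2, w3, w4, w7}): φ is false.
  w5 (successors {w1, w2, w6}): φ is true.
  w6 (successors {w1, w4, w6}): φ is true.
  w7 (successors {w2, w3}): φ is true.
For instance, at w2:
  At w2: not Box Box Dia s is true, not s is true, so not Box Box Dia s and not s is true.
    At w2: Box Box Dia s is false, so not Box Box Dia s is true.
      At w2: Box Box Dia s requires Box Dia s at every successor {w2, w4, w6, w7}.
        Box Dia s fails at w2, so Box Box Dia s is false at w2.
Satisfying worlds: {w0, w1, w2, w3, w5, w6, w7}

w0, w1, w2, w3, w5, w6, w7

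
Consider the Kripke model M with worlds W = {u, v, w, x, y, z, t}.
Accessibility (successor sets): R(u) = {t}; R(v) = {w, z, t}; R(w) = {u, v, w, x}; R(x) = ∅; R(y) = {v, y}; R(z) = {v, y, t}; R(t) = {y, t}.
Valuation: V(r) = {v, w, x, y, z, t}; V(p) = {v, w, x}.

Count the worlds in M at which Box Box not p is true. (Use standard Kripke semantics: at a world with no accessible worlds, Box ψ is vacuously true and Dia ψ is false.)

2

Let φ = Box Box not p. Evaluate φ at each world:
  u (successors {t}): φ is true.
  v (successors {w, z, t}): φ is false.
  w (successors {u, v, w, x}): φ is false.
  x (successors ∅): φ is true.
  y (successors {v, y}): φ is false.
  z (successors {v, y, t}): φ is false.
  t (successors {y, t}): φ is false.
For instance, at z:
  At z: Box Box not p requires Box not p at every successor {v, y, t}.
    Box not p fails at v, so Box Box not p is false at z.
      At v: Box not p requires not p at every successor {w, z, t}.
        not p fails at w, so Box not p is false at v.
Satisfying worlds: {u, x}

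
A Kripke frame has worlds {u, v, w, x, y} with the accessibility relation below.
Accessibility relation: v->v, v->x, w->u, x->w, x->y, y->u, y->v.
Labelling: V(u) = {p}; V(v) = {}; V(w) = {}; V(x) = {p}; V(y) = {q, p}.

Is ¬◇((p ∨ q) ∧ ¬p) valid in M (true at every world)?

Let φ = ¬◇((p ∨ q) ∧ ¬p). Evaluate φ at each world:
  u (successors ∅): φ is true.
  v (successors {v, x}): φ is true.
  w (successors {u}): φ is true.
  x (successors {w, y}): φ is true.
  y (successors {u, v}): φ is true.
For instance, at y:
  At y: ◇((p ∨ q) ∧ ¬p) is false, so ¬◇((p ∨ q) ∧ ¬p) is true.
    At y: ◇((p ∨ q) ∧ ¬p) requires (p ∨ q) ∧ ¬p at some successor in {u, v}.
      At u: (p ∨ q) ∧ ¬p is false.
      At v: (p ∨ q) ∧ ¬p is false.
    So ◇((p ∨ q) ∧ ¬p) is false at y.

Yes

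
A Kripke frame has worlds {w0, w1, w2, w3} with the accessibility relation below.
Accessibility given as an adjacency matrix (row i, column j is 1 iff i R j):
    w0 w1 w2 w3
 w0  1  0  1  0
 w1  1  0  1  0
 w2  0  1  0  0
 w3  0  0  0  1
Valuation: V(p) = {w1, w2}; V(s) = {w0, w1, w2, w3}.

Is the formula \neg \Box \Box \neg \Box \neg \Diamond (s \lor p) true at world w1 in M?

No

At w1: \Box \Box \neg \Box \neg \Diamond (s \lor p) is true, so \neg \Box \Box \neg \Box \neg \Diamond (s \lor p) is false.
  At w1: \Box \Box \neg \Box \neg \Diamond (s \lor p) requires \Box \neg \Box \neg \Diamond (s \lor p) at every successor {w0, w2}.
      At w0: \Box \neg \Box \neg \Diamond (s \lor p) requires \neg \Box \neg \Diamond (s \lor p) at every successor {w0, w2}.
        At w0: \neg \Box \neg \Diamond (s \lor p) is true.
        At w2: \neg \Box \neg \Diamond (s \lor p) is true.
      So \Box \neg \Box \neg \Diamond (s \lor p) is true at w0.
      At w2: \Box \neg \Box \neg \Diamond (s \lor p) requires \neg \Box \neg \Diamond (s \lor p) at every successor {w1}.
        At w1: \neg \Box \neg \Diamond (s \lor p) is true.
      So \Box \neg \Box \neg \Diamond (s \lor p) is true at w2.
  So \Box \Box \neg \Box \neg \Diamond (s \lor p) is true at w1.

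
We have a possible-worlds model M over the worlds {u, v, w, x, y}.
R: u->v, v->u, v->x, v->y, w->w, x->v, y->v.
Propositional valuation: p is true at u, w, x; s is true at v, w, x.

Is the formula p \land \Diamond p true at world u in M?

No

At u: p is true, \Diamond p is false, so p \land \Diamond p is false.
  At u: \Diamond p requires p at some successor in {v}.
    At v: p is false.
  So \Diamond p is false at u.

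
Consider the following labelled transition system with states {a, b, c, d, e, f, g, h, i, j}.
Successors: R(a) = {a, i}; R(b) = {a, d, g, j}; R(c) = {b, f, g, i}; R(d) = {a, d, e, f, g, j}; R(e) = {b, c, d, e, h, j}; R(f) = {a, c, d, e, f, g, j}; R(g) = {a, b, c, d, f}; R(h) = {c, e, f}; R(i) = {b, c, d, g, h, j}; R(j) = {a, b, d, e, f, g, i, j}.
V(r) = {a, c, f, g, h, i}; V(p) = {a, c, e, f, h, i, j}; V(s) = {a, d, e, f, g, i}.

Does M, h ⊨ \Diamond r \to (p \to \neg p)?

At h: \Diamond r is true, p \to \neg p is false, so \Diamond r \to (p \to \neg p) is false.
  At h: \Diamond r requires r at some successor in {c, e, f}.
    r holds at c, so \Diamond r is true at h.

No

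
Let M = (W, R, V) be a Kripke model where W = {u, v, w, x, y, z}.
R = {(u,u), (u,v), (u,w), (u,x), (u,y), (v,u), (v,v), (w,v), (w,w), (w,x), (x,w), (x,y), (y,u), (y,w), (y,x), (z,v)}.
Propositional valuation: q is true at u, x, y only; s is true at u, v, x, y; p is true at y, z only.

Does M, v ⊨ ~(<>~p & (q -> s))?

At v: <>~p & (q -> s) is true, so ~(<>~p & (q -> s)) is false.
  At v: <>~p is true, q -> s is true, so <>~p & (q -> s) is true.
    At v: <>~p requires ~p at some successor in {u, v}.
      ~p holds at u, so <>~p is true at v.

No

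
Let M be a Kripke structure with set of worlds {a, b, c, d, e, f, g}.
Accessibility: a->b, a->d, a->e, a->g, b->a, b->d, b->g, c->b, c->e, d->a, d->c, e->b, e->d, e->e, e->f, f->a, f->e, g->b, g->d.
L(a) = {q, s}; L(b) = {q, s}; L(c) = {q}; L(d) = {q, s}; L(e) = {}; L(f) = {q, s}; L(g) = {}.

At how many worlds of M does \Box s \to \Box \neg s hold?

6

Let φ = \Box s \to \Box \neg s. Evaluate φ at each world:
  a (successors {b, d, e, g}): φ is true.
  b (successors {a, d, g}): φ is true.
  c (successors {b, e}): φ is true.
  d (successors {a, c}): φ is true.
  e (successors {b, d, e, f}): φ is true.
  f (successors {a, e}): φ is true.
  g (successors {b, d}): φ is false.
For instance, at c:
  At c: \Box s is false, \Box \neg s is false, so \Box s \to \Box \neg s is true.
    At c: \Box s requires s at every successor {b, e}.
      s fails at e, so \Box s is false at c.
    At c: \Box \neg s requires \neg s at every successor {b, e}.
      \neg s fails at b, so \Box \neg s is false at c.
Satisfying worlds: {a, b, c, d, e, f}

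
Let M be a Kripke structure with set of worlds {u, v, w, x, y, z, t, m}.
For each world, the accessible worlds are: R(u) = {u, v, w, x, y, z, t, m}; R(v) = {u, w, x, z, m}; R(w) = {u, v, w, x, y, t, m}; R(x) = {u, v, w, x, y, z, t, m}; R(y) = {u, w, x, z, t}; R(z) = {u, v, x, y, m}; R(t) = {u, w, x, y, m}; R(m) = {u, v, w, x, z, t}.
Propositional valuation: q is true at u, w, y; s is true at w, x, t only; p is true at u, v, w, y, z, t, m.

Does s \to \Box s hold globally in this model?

No

Let φ = s \to \Box s. Evaluate φ at each world:
  u (successors {u, v, w, x, y, z, t, m}): φ is true.
  v (successors {u, w, x, z, m}): φ is true.
  w (successors {u, v, w, x, y, t, m}): φ is false.
  x (successors {u, v, w, x, y, z, t, m}): φ is false.
  y (successors {u, w, x, z, t}): φ is true.
  z (successors {u, v, x, y, m}): φ is true.
  t (successors {u, w, x, y, m}): φ is false.
  m (successors {u, v, w, x, z, t}): φ is true.
Detail at w (counterexample):
  At w: s is true, \Box s is false, so s \to \Box s is false.
    At w: \Box s requires s at every successor {u, v, w, x, y, t, m}.
      s fails at u, so \Box s is false at w.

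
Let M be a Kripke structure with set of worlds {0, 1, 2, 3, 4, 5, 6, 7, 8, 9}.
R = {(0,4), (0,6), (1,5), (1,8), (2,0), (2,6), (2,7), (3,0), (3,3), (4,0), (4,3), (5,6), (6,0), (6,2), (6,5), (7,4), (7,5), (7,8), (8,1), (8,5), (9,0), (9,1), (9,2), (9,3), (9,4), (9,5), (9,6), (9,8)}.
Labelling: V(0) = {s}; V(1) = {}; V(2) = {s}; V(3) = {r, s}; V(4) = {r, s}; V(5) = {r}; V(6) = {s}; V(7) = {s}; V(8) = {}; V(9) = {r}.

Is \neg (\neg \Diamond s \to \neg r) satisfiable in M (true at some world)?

Let φ = \neg (\neg \Diamond s \to \neg r). Evaluate φ at each world:
  0 (successors {4, 6}): φ is false.
  1 (successors {5, 8}): φ is false.
  2 (successors {0, 6, 7}): φ is false.
  3 (successors {0, 3}): φ is false.
  4 (successors {0, 3}): φ is false.
  5 (successors {6}): φ is false.
  6 (successors {0, 2, 5}): φ is false.
  7 (successors {4, 5, 8}): φ is false.
  8 (successors {1, 5}): φ is false.
  9 (successors {0, 1, 2, 3, 4, 5, 6, 8}): φ is false.
For instance, at 0:
  At 0: \neg \Diamond s \to \neg r is true, so \neg (\neg \Diamond s \to \neg r) is false.
    At 0: \neg \Diamond s is false, \neg r is true, so \neg \Diamond s \to \neg r is true.
      At 0: \Diamond s is true, so \neg \Diamond s is false.

No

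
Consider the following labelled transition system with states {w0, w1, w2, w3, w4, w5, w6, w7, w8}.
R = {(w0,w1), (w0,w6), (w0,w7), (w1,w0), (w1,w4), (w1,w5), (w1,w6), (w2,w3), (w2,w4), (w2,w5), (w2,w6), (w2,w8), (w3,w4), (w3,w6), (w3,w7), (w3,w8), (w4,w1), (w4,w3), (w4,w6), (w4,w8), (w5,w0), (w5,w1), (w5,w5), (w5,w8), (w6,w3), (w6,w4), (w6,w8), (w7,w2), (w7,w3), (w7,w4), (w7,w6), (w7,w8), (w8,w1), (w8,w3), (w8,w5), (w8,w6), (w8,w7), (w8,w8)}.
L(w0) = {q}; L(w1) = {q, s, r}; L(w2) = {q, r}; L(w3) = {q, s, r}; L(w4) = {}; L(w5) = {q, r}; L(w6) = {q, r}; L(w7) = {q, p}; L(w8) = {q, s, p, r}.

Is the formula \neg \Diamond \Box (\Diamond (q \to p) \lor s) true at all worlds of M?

Let φ = \neg \Diamond \Box (\Diamond (q \to p) \lor s). Evaluate φ at each world:
  w0 (successors {w1, w6, w7}): φ is false.
  w1 (successors {w0, w4, w5, w6}): φ is false.
  w2 (successors {w3, w4, w5, w6, w8}): φ is false.
  w3 (successors {w4, w6, w7, w8}): φ is false.
  w4 (successors {w1, w3, w6, w8}): φ is false.
  w5 (successors {w0, w1, w5, w8}): φ is false.
  w6 (successors {w3, w4, w8}): φ is false.
  w7 (successors {w2, w3, w4, w6, w8}): φ is false.
  w8 (successors {w1, w3, w5, w6, w7, w8}): φ is false.
Detail at w0 (counterexample):
  At w0: \Diamond \Box (\Diamond (q \to p) \lor s) is true, so \neg \Diamond \Box (\Diamond (q \to p) \lor s) is false.
    At w0: \Diamond \Box (\Diamond (q \to p) \lor s) requires \Box (\Diamond (q \to p) \lor s) at some successor in {w1, w6, w7}.
      \Box (\Diamond (q \to p) \lor s) holds at w1, so \Diamond \Box (\Diamond (q \to p) \lor s) is true at w0.

No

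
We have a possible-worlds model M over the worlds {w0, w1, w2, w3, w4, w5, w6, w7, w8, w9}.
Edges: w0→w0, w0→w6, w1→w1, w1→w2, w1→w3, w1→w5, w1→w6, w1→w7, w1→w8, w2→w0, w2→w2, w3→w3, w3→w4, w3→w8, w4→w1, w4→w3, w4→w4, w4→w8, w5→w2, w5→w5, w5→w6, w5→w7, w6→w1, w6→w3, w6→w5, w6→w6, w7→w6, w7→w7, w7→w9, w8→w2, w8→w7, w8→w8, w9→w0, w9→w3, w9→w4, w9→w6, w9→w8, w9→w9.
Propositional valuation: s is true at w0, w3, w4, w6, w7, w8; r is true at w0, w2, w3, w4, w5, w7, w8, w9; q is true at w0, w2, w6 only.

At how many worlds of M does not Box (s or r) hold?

Recall that Box ψ holds at a world iff ψ holds at every accessible world, and Dia ψ holds iff ψ holds at some accessible world.
Let φ = not Box (s or r). Evaluate φ at each world:
  w0 (successors {w0, w6}): φ is false.
  w1 (successors {w1, w2, w3, w5, w6, w7, w8}): φ is true.
  w2 (successors {w0, w2}): φ is false.
  w3 (successors {w3, w4, w8}): φ is false.
  w4 (successors {w1, w3, w4, w8}): φ is true.
  w5 (successors {w2, w5, w6, w7}): φ is false.
  w6 (successors {w1, w3, w5, w6}): φ is true.
  w7 (successors {w6, w7, w9}): φ is false.
  w8 (successors {w2, w7, w8}): φ is false.
  w9 (successors {w0, w3, w4, w6, w8, w9}): φ is false.
For instance, at w2:
  At w2: Box (s or r) is true, so not Box (s or r) is false.
    At w2: Box (s or r) requires s or r at every successor {w0, w2}.
      At w0: s or r is true.
      At w2: s or r is true.
    So Box (s or r) is true at w2.
Satisfying worlds: {w1, w4, w6}

3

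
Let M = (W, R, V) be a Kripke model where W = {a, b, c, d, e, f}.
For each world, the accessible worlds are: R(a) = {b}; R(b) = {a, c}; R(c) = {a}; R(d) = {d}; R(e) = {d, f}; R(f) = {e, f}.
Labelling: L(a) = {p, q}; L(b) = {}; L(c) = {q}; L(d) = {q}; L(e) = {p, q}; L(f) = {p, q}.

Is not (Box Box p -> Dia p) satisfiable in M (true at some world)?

No

Let φ = not (Box Box p -> Dia p). Evaluate φ at each world:
  a (successors {b}): φ is false.
  b (successors {a, c}): φ is false.
  c (successors {a}): φ is false.
  d (successors {d}): φ is false.
  e (successors {d, f}): φ is false.
  f (successors {e, f}): φ is false.
For instance, at b:
  At b: Box Box p -> Dia p is true, so not (Box Box p -> Dia p) is false.
    At b: Box Box p is false, Dia p is true, so Box Box p -> Dia p is true.
      At b: Box Box p requires Box p at every successor {a, c}.
        Box p fails at a, so Box Box p is false at b.
      At b: Dia p requires p at some successor in {a, c}.
        p holds at a, so Dia p is true at b.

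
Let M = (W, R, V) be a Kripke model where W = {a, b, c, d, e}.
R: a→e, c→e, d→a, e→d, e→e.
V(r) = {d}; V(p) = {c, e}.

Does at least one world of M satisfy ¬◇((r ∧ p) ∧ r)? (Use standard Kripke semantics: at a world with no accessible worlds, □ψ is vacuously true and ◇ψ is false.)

Recall that ◇ψ holds at a world iff ψ holds at some accessible world.
Let φ = ¬◇((r ∧ p) ∧ r). Evaluate φ at each world:
  a (successors {e}): φ is true.
  b (successors ∅): φ is true.
  c (successors {e}): φ is true.
  d (successors {a}): φ is true.
  e (successors {d, e}): φ is true.
Detail at a (witness):
  At a: ◇((r ∧ p) ∧ r) is false, so ¬◇((r ∧ p) ∧ r) is true.
    At a: ◇((r ∧ p) ∧ r) requires (r ∧ p) ∧ r at some successor in {e}.
      At e: (r ∧ p) ∧ r is false.
    So ◇((r ∧ p) ∧ r) is false at a.

Yes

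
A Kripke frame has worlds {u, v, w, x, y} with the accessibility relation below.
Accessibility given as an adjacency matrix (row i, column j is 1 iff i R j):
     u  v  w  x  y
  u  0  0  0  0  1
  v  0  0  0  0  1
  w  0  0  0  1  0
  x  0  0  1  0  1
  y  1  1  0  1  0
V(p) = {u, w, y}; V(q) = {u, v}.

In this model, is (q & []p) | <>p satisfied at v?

Yes

At v: q & []p is true, <>p is true, so (q & []p) | <>p is true.
  At v: q is true, []p is true, so q & []p is true.
    At v: []p requires p at every successor {y}.
      At y: p is true.
    So []p is true at v.
  At v: <>p requires p at some successor in {y}.
    p holds at y, so <>p is true at v.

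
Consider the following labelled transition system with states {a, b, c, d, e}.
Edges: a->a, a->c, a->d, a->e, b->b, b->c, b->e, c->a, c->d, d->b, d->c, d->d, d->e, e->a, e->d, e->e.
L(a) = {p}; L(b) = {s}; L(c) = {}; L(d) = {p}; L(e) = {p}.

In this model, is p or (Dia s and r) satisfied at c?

Recall that Dia ψ holds at a world iff ψ holds at some accessible world.
At c: p is false, Dia s and r is false, so p or (Dia s and r) is false.
  At c: Dia s is false, r is false, so Dia s and r is false.
    At c: Dia s requires s at some successor in {a, d}.
      At a: s is false.
      At d: s is false.
    So Dia s is false at c.

No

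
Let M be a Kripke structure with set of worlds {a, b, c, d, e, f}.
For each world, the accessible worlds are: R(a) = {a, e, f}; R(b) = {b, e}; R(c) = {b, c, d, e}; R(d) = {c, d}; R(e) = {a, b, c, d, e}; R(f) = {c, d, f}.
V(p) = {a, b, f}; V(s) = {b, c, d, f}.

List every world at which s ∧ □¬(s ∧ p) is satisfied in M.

d

Let φ = s ∧ □¬(s ∧ p). Evaluate φ at each world:
  a (successors {a, e, f}): φ is false.
  b (successors {b, e}): φ is false.
  c (successors {b, c, d, e}): φ is false.
  d (successors {c, d}): φ is true.
  e (successors {a, b, c, d, e}): φ is false.
  f (successors {c, d, f}): φ is false.
For instance, at e:
  At e: s is false, □¬(s ∧ p) is false, so s ∧ □¬(s ∧ p) is false.
    At e: □¬(s ∧ p) requires ¬(s ∧ p) at every successor {a, b, c, d, e}.
      ¬(s ∧ p) fails at b, so □¬(s ∧ p) is false at e.
Satisfying worlds: {d}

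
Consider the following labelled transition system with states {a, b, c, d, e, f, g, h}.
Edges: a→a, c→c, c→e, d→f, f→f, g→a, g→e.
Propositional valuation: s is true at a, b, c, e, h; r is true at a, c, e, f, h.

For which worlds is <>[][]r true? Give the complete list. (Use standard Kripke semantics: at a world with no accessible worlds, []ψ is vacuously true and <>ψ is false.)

a, c, d, f, g

Let φ = <>[][]r. Evaluate φ at each world:
  a (successors {a}): φ is true.
  b (successors ∅): φ is false.
  c (successors {c, e}): φ is true.
  d (successors {f}): φ is true.
  e (successors ∅): φ is false.
  f (successors {f}): φ is true.
  g (successors {a, e}): φ is true.
  h (successors ∅): φ is false.
For instance, at d:
  At d: <>[][]r requires [][]r at some successor in {f}.
    [][]r holds at f, so <>[][]r is true at d.
      At f: [][]r requires []r at every successor {f}.
        At f: []r is true.
      So [][]r is true at f.
Satisfying worlds: {a, c, d, f, g}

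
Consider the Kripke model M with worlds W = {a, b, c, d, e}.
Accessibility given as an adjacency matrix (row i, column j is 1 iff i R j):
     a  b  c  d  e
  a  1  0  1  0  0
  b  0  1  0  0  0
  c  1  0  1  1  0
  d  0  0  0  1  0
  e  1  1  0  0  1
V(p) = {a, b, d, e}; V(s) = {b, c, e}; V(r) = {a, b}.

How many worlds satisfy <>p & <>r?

4

Recall that <>ψ holds at a world iff ψ holds at some accessible world.
Let φ = <>p & <>r. Evaluate φ at each world:
  a (successors {a, c}): φ is true.
  b (successors {b}): φ is true.
  c (successors {a, c, d}): φ is true.
  d (successors {d}): φ is false.
  e (successors {a, b, e}): φ is true.
For instance, at e:
  At e: <>p is true, <>r is true, so <>p & <>r is true.
    At e: <>p requires p at some successor in {a, b, e}.
      p holds at a, so <>p is true at e.
    At e: <>r requires r at some successor in {a, b, e}.
      r holds at a, so <>r is true at e.
Satisfying worlds: {a, b, c, e}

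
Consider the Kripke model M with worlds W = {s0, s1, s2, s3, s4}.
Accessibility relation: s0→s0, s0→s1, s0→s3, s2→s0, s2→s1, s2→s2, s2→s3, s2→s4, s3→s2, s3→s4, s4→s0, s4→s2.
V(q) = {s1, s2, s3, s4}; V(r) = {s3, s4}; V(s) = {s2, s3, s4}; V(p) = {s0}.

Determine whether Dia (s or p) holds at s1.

At s1: no accessible worlds, so Dia (s or p) is false.

No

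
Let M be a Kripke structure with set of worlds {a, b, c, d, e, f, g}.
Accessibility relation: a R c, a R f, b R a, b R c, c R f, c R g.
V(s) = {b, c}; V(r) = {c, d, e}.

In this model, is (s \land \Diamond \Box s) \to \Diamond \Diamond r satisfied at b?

Yes

At b: s \land \Diamond \Box s is false, \Diamond \Diamond r is true, so (s \land \Diamond \Box s) \to \Diamond \Diamond r is true.
  At b: s is true, \Diamond \Box s is false, so s \land \Diamond \Box s is false.
    At b: \Diamond \Box s requires \Box s at some successor in {a, c}.
      At a: \Box s is false.
      At c: \Box s is false.
    So \Diamond \Box s is false at b.
  At b: \Diamond \Diamond r requires \Diamond r at some successor in {a, c}.
    \Diamond r holds at a, so \Diamond \Diamond r is true at b.
      At a: \Diamond r requires r at some successor in {c, f}.
        r holds at c, so \Diamond r is true at a.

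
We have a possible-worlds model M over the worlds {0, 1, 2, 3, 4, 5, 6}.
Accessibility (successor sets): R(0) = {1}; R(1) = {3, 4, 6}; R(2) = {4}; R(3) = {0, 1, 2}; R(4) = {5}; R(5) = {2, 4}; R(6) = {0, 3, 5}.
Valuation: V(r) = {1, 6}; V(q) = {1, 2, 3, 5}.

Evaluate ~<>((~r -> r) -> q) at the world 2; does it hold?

No

Recall that <>ψ holds at a world iff ψ holds at some accessible world.
At 2: <>((~r -> r) -> q) is true, so ~<>((~r -> r) -> q) is false.
  At 2: <>((~r -> r) -> q) requires (~r -> r) -> q at some successor in {4}.
    (~r -> r) -> q holds at 4, so <>((~r -> r) -> q) is true at 2.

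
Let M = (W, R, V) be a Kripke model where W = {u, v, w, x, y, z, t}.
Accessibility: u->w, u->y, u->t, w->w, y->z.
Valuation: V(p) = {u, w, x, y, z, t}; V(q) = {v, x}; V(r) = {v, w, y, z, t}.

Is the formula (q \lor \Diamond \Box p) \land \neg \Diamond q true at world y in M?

Yes

At y: q \lor \Diamond \Box p is true, \neg \Diamond q is true, so (q \lor \Diamond \Box p) \land \neg \Diamond q is true.
  At y: q is false, \Diamond \Box p is true, so q \lor \Diamond \Box p is true.
    At y: \Diamond \Box p requires \Box p at some successor in {z}.
      \Box p holds at z, so \Diamond \Box p is true at y.
  At y: \Diamond q is false, so \neg \Diamond q is true.
    At y: \Diamond q requires q at some successor in {z}.
      At z: q is false.
    So \Diamond q is false at y.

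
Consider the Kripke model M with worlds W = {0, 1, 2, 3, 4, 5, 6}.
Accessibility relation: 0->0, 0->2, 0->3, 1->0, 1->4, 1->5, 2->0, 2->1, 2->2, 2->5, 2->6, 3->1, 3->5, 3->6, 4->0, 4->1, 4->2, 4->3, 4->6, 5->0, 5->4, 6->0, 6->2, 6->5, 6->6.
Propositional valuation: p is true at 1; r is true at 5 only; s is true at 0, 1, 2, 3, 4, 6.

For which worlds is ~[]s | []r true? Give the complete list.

1, 2, 3, 6

Recall that []ψ holds at a world iff ψ holds at every accessible world, and <>ψ holds iff ψ holds at some accessible world.
Let φ = ~[]s | []r. Evaluate φ at each world:
  0 (successors {0, 2, 3}): φ is false.
  1 (successors {0, 4, 5}): φ is true.
  2 (successors {0, 1, 2, 5, 6}): φ is true.
  3 (successors {1, 5, 6}): φ is true.
  4 (successors {0, 1, 2, 3, 6}): φ is false.
  5 (successors {0, 4}): φ is false.
  6 (successors {0, 2, 5, 6}): φ is true.
For instance, at 4:
  At 4: ~[]s is false, []r is false, so ~[]s | []r is false.
    At 4: []s is true, so ~[]s is false.
      At 4: []s requires s at every successor {0, 1, 2, 3, 6}.
        At 0: s is true.
        At 1: s is true.
        At 2: s is true.
        At 3: s is true.
        At 6: s is true.
      So []s is true at 4.
    At 4: []r requires r at every successor {0, 1, 2, 3, 6}.
      r fails at 0, so []r is false at 4.
Satisfying worlds: {1, 2, 3, 6}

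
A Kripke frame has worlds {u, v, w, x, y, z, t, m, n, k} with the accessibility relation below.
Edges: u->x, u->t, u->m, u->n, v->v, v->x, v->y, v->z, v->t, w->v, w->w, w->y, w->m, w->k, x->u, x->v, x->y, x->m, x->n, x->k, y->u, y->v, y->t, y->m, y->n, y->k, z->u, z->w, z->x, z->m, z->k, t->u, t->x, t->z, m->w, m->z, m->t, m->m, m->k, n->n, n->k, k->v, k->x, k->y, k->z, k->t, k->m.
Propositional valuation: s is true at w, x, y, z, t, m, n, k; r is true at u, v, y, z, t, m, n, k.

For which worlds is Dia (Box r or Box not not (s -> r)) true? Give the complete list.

Let φ = Dia (Box r or Box not not (s -> r)). Evaluate φ at each world:
  u (successors {x, t, m, n}): φ is true.
  v (successors {v, x, y, z, t}): φ is true.
  w (successors {v, w, y, m, k}): φ is true.
  x (successors {u, v, y, m, n, k}): φ is true.
  y (successors {u, v, t, m, n, k}): φ is true.
  z (successors {u, w, x, m, k}): φ is true.
  t (successors {u, x, z}): φ is true.
  m (successors {w, z, t, m, k}): φ is false.
  n (successors {n, k}): φ is true.
  k (successors {v, x, y, z, t, m}): φ is true.
For instance, at k:
  At k: Dia (Box r or Box not not (s -> r)) requires Box r or Box not not (s -> r) at some successor in {v, x, y, z, t, m}.
    Box r or Box not not (s -> r) holds at x, so Dia (Box r or Box not not (s -> r)) is true at k.
      At x: Box r is true, Box not not (s -> r) is true, so Box r or Box not not (s -> r) is true.
Satisfying worlds: {u, v, w, x, y, z, t, n, k}

u, v, w, x, y, z, t, n, k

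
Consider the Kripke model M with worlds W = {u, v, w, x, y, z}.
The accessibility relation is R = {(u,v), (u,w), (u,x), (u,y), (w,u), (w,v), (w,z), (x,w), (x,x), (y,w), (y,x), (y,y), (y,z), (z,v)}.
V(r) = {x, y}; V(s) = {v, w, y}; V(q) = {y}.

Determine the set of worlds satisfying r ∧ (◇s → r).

Recall that ◇ψ holds at a world iff ψ holds at some accessible world.
Let φ = r ∧ (◇s → r). Evaluate φ at each world:
  u (successors {v, w, x, y}): φ is false.
  v (successors ∅): φ is false.
  w (successors {u, v, z}): φ is false.
  x (successors {w, x}): φ is true.
  y (successors {w, x, y, z}): φ is true.
  z (successors {v}): φ is false.
For instance, at w:
  At w: r is false, ◇s → r is false, so r ∧ (◇s → r) is false.
    At w: ◇s is true, r is false, so ◇s → r is false.
      At w: ◇s requires s at some successor in {u, v, z}.
        s holds at v, so ◇s is true at w.
Satisfying worlds: {x, y}

x, y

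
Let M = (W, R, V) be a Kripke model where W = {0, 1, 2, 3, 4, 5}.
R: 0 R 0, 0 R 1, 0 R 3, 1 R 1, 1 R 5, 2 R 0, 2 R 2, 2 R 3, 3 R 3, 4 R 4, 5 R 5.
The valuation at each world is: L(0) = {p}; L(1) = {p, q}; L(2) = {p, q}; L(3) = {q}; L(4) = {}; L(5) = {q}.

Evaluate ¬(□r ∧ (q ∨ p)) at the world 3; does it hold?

Yes

Recall that □ψ holds at a world iff ψ holds at every accessible world, and ◇ψ holds iff ψ holds at some accessible world.
At 3: □r ∧ (q ∨ p) is false, so ¬(□r ∧ (q ∨ p)) is true.
  At 3: □r is false, q ∨ p is true, so □r ∧ (q ∨ p) is false.
    At 3: □r requires r at every successor {3}.
      r fails at 3, so □r is false at 3.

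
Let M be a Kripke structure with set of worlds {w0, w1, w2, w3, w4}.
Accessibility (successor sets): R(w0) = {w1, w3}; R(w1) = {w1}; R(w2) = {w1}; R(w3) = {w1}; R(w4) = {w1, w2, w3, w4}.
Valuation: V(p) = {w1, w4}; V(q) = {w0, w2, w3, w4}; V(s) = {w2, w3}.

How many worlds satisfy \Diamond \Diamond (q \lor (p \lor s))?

5

Let φ = \Diamond \Diamond (q \lor (p \lor s)). Evaluate φ at each world:
  w0 (successors {w1, w3}): φ is true.
  w1 (successors {w1}): φ is true.
  w2 (successors {w1}): φ is true.
  w3 (successors {w1}): φ is true.
  w4 (successors {w1, w2, w3, w4}): φ is true.
For instance, at w0:
  At w0: \Diamond \Diamond (q \lor (p \lor s)) requires \Diamond (q \lor (p \lor s)) at some successor in {w1, w3}.
    \Diamond (q \lor (p \lor s)) holds at w1, so \Diamond \Diamond (q \lor (p \lor s)) is true at w0.
      At w1: \Diamond (q \lor (p \lor s)) requires q \lor (p \lor s) at some successor in {w1}.
        q \lor (p \lor s) holds at w1, so \Diamond (q \lor (p \lor s)) is true at w1.
Satisfying worlds: {w0, w1, w2, w3, w4}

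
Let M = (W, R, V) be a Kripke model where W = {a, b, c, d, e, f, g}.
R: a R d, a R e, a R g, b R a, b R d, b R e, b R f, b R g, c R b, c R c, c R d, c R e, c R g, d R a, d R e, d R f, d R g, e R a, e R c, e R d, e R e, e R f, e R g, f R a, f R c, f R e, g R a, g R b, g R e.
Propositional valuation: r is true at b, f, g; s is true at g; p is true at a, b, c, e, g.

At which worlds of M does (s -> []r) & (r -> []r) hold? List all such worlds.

Let φ = (s -> []r) & (r -> []r). Evaluate φ at each world:
  a (successors {d, e, g}): φ is true.
  b (successors {a, d, e, f, g}): φ is false.
  c (successors {b, c, d, e, g}): φ is true.
  d (successors {a, e, f, g}): φ is true.
  e (successors {a, c, d, e, f, g}): φ is true.
  f (successors {a, c, e}): φ is false.
  g (successors {a, b, e}): φ is false.
For instance, at f:
  At f: s -> []r is true, r -> []r is false, so (s -> []r) & (r -> []r) is false.
    At f: s is false, []r is false, so s -> []r is true.
      At f: []r requires r at every successor {a, c, e}.
        r fails at a, so []r is false at f.
    At f: r is true, []r is false, so r -> []r is false.
      At f: []r requires r at every successor {a, c, e}.
        r fails at a, so []r is false at f.
Satisfying worlds: {a, c, d, e}

a, c, d, e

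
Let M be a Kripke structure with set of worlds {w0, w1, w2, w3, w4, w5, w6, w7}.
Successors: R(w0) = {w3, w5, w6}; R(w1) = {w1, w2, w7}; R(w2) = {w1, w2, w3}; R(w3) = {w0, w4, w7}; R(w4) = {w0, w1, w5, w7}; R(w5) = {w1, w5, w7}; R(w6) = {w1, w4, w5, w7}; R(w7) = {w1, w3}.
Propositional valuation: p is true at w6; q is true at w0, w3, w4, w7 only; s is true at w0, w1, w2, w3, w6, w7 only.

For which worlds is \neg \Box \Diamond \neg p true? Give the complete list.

Let φ = \neg \Box \Diamond \neg p. Evaluate φ at each world:
  w0 (successors {w3, w5, w6}): φ is false.
  w1 (successors {w1, w2, w7}): φ is false.
  w2 (successors {w1, w2, w3}): φ is false.
  w3 (successors {w0, w4, w7}): φ is false.
  w4 (successors {w0, w1, w5, w7}): φ is false.
  w5 (successors {w1, w5, w7}): φ is false.
  w6 (successors {w1, w4, w5, w7}): φ is false.
  w7 (successors {w1, w3}): φ is false.
For instance, at w2:
  At w2: \Box \Diamond \neg p is true, so \neg \Box \Diamond \neg p is false.
    At w2: \Box \Diamond \neg p requires \Diamond \neg p at every successor {w1, w2, w3}.
      At w1: \Diamond \neg p is true.
      At w2: \Diamond \neg p is true.
      At w3: \Diamond \neg p is true.
    So \Box \Diamond \neg p is true at w2.
Satisfying worlds: none.

none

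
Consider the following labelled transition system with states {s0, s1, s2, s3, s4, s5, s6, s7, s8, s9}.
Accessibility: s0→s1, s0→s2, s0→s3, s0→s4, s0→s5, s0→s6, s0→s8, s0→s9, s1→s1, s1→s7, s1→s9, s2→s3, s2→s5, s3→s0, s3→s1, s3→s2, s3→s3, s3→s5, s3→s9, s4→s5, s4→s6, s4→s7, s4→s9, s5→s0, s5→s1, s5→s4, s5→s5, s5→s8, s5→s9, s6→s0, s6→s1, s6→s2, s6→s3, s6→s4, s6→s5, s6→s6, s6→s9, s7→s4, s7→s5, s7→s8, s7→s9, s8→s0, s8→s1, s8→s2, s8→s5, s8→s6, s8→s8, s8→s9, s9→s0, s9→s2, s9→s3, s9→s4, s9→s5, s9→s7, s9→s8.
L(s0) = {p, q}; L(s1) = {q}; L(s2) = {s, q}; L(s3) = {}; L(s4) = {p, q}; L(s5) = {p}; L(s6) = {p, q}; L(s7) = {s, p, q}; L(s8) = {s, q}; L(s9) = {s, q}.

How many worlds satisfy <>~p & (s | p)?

8

Recall that <>ψ holds at a world iff ψ holds at some accessible world.
Let φ = <>~p & (s | p). Evaluate φ at each world:
  s0 (successors {s1, s2, s3, s4, s5, s6, s8, s9}): φ is true.
  s1 (successors {s1, s7, s9}): φ is false.
  s2 (successors {s3, s5}): φ is true.
  s3 (successors {s0, s1, s2, s3, s5, s9}): φ is false.
  s4 (successors {s5, s6, s7, s9}): φ is true.
  s5 (successors {s0, s1, s4, s5, s8, s9}): φ is true.
  s6 (successors {s0, s1, s2, s3, s4, s5, s6, s9}): φ is true.
  s7 (successors {s4, s5, s8, s9}): φ is true.
  s8 (successors {s0, s1, s2, s5, s6, s8, s9}): φ is true.
  s9 (successors {s0, s2, s3, s4, s5, s7, s8}): φ is true.
For instance, at s6:
  At s6: <>~p is true, s | p is true, so <>~p & (s | p) is true.
    At s6: <>~p requires ~p at some successor in {s0, s1, s2, s3, s4, s5, s6, s9}.
      ~p holds at s1, so <>~p is true at s6.
Satisfying worlds: {s0, s2, s4, s5, s6, s7, s8, s9}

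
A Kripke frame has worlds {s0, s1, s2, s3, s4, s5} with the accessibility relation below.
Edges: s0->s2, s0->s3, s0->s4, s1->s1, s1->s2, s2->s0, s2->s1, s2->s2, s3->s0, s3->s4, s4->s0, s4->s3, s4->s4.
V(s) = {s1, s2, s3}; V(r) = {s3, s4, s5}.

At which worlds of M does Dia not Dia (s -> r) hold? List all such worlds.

s1, s2

Let φ = Dia not Dia (s -> r). Evaluate φ at each world:
  s0 (successors {s2, s3, s4}): φ is false.
  s1 (successors {s1, s2}): φ is true.
  s2 (successors {s0, s1, s2}): φ is true.
  s3 (successors {s0, s4}): φ is false.
  s4 (successors {s0, s3, s4}): φ is false.
  s5 (successors ∅): φ is false.
For instance, at s2:
  At s2: Dia not Dia (s -> r) requires not Dia (s -> r) at some successor in {s0, s1, s2}.
    not Dia (s -> r) holds at s1, so Dia not Dia (s -> r) is true at s2.
      At s1: Dia (s -> r) is false, so not Dia (s -> r) is true.
Satisfying worlds: {s1, s2}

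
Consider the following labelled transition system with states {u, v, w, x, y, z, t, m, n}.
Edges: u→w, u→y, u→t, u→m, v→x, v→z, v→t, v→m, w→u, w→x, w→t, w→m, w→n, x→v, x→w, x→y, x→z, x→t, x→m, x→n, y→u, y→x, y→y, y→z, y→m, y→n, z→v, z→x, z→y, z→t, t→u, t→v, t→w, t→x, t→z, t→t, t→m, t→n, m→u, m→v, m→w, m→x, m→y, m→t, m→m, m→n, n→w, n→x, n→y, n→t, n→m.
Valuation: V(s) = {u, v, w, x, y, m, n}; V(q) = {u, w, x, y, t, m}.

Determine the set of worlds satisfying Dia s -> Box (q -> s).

y

Recall that Box ψ holds at a world iff ψ holds at every accessible world, and Dia ψ holds iff ψ holds at some accessible world.
Let φ = Dia s -> Box (q -> s). Evaluate φ at each world:
  u (successors {w, y, t, m}): φ is false.
  v (successors {x, z, t, m}): φ is false.
  w (successors {u, x, t, m, n}): φ is false.
  x (successors {v, w, y, z, t, m, n}): φ is false.
  y (successors {u, x, y, z, m, n}): φ is true.
  z (successors {v, x, y, t}): φ is false.
  t (successors {u, v, w, x, z, t, m, n}): φ is false.
  m (successors {u, v, w, x, y, t, m, n}): φ is false.
  n (successors {w, x, y, t, m}): φ is false.
For instance, at n:
  At n: Dia s is true, Box (q -> s) is false, so Dia s -> Box (q -> s) is false.
    At n: Dia s requires s at some successor in {w, x, y, t, m}.
      s holds at w, so Dia s is true at n.
    At n: Box (q -> s) requires q -> s at every successor {w, x, y, t, m}.
      q -> s fails at t, so Box (q -> s) is false at n.
Satisfying worlds: {y}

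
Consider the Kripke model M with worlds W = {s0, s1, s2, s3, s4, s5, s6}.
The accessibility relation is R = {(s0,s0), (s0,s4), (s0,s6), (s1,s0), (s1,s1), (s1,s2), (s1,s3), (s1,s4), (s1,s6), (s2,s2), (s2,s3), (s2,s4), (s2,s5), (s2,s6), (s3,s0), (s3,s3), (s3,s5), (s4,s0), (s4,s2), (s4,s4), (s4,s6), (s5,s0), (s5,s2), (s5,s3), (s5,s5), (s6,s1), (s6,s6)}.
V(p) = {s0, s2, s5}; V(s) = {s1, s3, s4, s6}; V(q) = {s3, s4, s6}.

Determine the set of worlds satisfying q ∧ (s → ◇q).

s3, s4, s6

Recall that ◇ψ holds at a world iff ψ holds at some accessible world.
Let φ = q ∧ (s → ◇q). Evaluate φ at each world:
  s0 (successors {s0, s4, s6}): φ is false.
  s1 (successors {s0, s1, s2, s3, s4, s6}): φ is false.
  s2 (successors {s2, s3, s4, s5, s6}): φ is false.
  s3 (successors {s0, s3, s5}): φ is true.
  s4 (successors {s0, s2, s4, s6}): φ is true.
  s5 (successors {s0, s2, s3, s5}): φ is false.
  s6 (successors {s1, s6}): φ is true.
For instance, at s4:
  At s4: q is true, s → ◇q is true, so q ∧ (s → ◇q) is true.
    At s4: s is true, ◇q is true, so s → ◇q is true.
      At s4: ◇q requires q at some successor in {s0, s2, s4, s6}.
        q holds at s4, so ◇q is true at s4.
Satisfying worlds: {s3, s4, s6}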